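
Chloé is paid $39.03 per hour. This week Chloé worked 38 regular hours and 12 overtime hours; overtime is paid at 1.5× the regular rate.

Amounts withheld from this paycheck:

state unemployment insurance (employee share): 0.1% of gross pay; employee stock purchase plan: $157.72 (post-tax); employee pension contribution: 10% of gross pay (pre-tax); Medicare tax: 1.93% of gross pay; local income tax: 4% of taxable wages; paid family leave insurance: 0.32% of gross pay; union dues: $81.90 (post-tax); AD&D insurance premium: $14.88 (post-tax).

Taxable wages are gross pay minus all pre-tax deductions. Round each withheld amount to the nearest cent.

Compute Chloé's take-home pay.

Regular pay: 38 × $39.03 = $1483.14
Overtime pay: 12 × $39.03 × 1.5 = $702.54
Gross pay = $1483.14 + $702.54 = $2185.68
Employee pension contribution: $2185.68 × 0.1 = $218.57
Taxable wages = $2185.68 − $218.57 = $1967.11
Local income tax: $1967.11 × 0.04 = $78.68
State unemployment insurance (employee share): $2185.68 × 0.001 = $2.19
Medicare tax: $2185.68 × 0.0193 = $42.18
Paid family leave insurance: $2185.68 × 0.0032 = $6.99
Employee stock purchase plan: $157.72
Union dues: $81.90
AD&D insurance premium: $14.88
Total deductions = $218.57 + $78.68 + $2.19 + $42.18 + $6.99 + $157.72 + $81.90 + $14.88 = $603.11
Net pay = $2185.68 − $603.11 = $1582.57

$1582.57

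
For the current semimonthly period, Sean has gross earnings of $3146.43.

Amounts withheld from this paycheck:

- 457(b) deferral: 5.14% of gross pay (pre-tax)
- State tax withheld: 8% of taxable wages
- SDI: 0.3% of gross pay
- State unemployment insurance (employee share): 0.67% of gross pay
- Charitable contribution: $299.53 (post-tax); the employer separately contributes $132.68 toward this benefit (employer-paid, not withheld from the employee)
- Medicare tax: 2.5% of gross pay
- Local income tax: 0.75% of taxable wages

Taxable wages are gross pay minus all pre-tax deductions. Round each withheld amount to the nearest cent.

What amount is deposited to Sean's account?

457(b) deferral: $3146.43 × 0.0514 = $161.73
Taxable wages = $3146.43 − $161.73 = $2984.70
Local income tax: $2984.70 × 0.0075 = $22.39
State tax withheld: $2984.70 × 0.08 = $238.78
State unemployment insurance (employee share): $3146.43 × 0.0067 = $21.08
SDI: $3146.43 × 0.003 = $9.44
Medicare tax: $3146.43 × 0.025 = $78.66
Charitable contribution: $299.53
(Employer's $132.68 toward charitable contribution is not withheld from the employee.)
Total deductions = $161.73 + $22.39 + $238.78 + $21.08 + $9.44 + $78.66 + $299.53 = $831.61
Net pay = $3146.43 − $831.61 = $2314.82

$2314.82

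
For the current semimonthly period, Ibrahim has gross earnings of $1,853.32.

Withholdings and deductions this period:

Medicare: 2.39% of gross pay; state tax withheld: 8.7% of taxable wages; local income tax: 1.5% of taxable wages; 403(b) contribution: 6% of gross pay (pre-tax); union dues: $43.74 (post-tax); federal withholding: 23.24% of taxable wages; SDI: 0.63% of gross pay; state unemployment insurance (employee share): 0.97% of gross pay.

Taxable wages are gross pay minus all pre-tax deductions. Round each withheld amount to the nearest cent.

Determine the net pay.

$1,041.87

403(b) contribution: $1,853.32 × 0.06 = $111.20
Taxable wages = $1,853.32 − $111.20 = $1,742.12
Local income tax: $1,742.12 × 0.015 = $26.13
State tax withheld: $1,742.12 × 0.087 = $151.56
Federal withholding: $1,742.12 × 0.2324 = $404.87
Medicare: $1,853.32 × 0.0239 = $44.29
SDI: $1,853.32 × 0.0063 = $11.68
State unemployment insurance (employee share): $1,853.32 × 0.0097 = $17.98
Union dues: $43.74
Total deductions = $111.20 + $26.13 + $151.56 + $404.87 + $44.29 + $11.68 + $17.98 + $43.74 = $811.45
Net pay = $1,853.32 − $811.45 = $1,041.87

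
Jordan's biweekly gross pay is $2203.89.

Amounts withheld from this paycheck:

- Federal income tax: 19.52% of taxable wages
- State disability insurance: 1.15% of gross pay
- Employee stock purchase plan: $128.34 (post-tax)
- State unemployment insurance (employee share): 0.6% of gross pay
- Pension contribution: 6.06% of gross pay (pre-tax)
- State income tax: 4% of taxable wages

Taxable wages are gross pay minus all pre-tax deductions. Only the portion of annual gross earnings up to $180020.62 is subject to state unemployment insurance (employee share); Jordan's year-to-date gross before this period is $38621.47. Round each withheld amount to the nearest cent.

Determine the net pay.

Pension contribution: $2203.89 × 0.0606 = $133.56
Taxable wages = $2203.89 − $133.56 = $2070.33
State income tax: $2070.33 × 0.04 = $82.81
Federal income tax: $2070.33 × 0.1952 = $404.13
State disability insurance: $2203.89 × 0.0115 = $25.34
State unemployment insurance (employee share): cap not yet reached, full $2203.89 is subject → $2203.89 × 0.006 = $13.22
Employee stock purchase plan: $128.34
Total deductions = $133.56 + $82.81 + $404.13 + $25.34 + $13.22 + $128.34 = $787.40
Net pay = $2203.89 − $787.40 = $1416.49

$1416.49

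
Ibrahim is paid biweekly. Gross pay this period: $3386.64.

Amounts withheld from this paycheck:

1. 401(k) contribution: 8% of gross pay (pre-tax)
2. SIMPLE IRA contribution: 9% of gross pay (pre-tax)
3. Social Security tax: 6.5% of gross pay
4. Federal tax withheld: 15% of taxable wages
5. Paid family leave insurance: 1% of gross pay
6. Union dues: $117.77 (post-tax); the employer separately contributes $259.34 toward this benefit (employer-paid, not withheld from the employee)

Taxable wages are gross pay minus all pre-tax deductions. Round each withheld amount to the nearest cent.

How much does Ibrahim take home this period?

$2017.50

401(k) contribution: $3386.64 × 0.08 = $270.93
SIMPLE IRA contribution: $3386.64 × 0.09 = $304.80
Pre-tax total = $270.93 + $304.80 = $575.73
Taxable wages = $3386.64 − $575.73 = $2810.91
Federal tax withheld: $2810.91 × 0.15 = $421.64
Social Security tax: $3386.64 × 0.065 = $220.13
Paid family leave insurance: $3386.64 × 0.01 = $33.87
Union dues: $117.77
(Employer's $259.34 toward union dues is not withheld from the employee.)
Total deductions = $270.93 + $304.80 + $421.64 + $220.13 + $33.87 + $117.77 = $1369.14
Net pay = $3386.64 − $1369.14 = $2017.50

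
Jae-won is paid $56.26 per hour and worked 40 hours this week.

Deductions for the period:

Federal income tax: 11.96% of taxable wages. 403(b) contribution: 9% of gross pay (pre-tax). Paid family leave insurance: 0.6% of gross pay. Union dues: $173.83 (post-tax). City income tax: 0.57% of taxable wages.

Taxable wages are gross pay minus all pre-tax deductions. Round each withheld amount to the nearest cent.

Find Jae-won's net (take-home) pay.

$1,603.94

Gross pay: 40 × $56.26 = $2,250.40
403(b) contribution: $2,250.40 × 0.09 = $202.54
Taxable wages = $2,250.40 − $202.54 = $2,047.86
City income tax: $2,047.86 × 0.0057 = $11.67
Federal income tax: $2,047.86 × 0.1196 = $244.92
Paid family leave insurance: $2,250.40 × 0.006 = $13.50
Union dues: $173.83
Total deductions = $202.54 + $11.67 + $244.92 + $13.50 + $173.83 = $646.46
Net pay = $2,250.40 − $646.46 = $1,603.94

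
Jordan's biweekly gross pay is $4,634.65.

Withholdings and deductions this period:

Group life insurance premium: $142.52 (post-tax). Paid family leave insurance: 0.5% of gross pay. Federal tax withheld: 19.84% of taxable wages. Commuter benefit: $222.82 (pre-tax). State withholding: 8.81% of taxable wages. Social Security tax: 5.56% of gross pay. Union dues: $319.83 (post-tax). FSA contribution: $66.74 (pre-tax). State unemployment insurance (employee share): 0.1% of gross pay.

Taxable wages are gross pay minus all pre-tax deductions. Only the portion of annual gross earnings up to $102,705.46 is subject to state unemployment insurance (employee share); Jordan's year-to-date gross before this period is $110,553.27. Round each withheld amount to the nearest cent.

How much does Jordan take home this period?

Commuter benefit: $222.82
FSA contribution: $66.74
Pre-tax total = $222.82 + $66.74 = $289.56
Taxable wages = $4,634.65 − $289.56 = $4,345.09
Federal tax withheld: $4,345.09 × 0.1984 = $862.07
State withholding: $4,345.09 × 0.0881 = $382.80
State unemployment insurance (employee share): annual cap $102,705.46 already reached (YTD $110,553.27), so $0.00
Paid family leave insurance: $4,634.65 × 0.005 = $23.17
Social Security tax: $4,634.65 × 0.0556 = $257.69
Group life insurance premium: $142.52
Union dues: $319.83
Total deductions = $222.82 + $66.74 + $862.07 + $382.80 + $0.00 + $23.17 + $257.69 + $142.52 + $319.83 = $2,277.64
Net pay = $4,634.65 − $2,277.64 = $2,357.01

$2,357.01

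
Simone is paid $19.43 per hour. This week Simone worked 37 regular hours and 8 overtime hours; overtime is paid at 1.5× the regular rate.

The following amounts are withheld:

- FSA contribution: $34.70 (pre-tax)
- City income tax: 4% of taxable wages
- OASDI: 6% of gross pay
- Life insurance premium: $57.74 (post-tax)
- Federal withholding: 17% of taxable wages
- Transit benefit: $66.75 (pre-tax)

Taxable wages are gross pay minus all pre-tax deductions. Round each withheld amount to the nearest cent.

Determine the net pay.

Regular pay: 37 × $19.43 = $718.91
Overtime pay: 8 × $19.43 × 1.5 = $233.16
Gross pay = $718.91 + $233.16 = $952.07
FSA contribution: $34.70
Transit benefit: $66.75
Pre-tax total = $34.70 + $66.75 = $101.45
Taxable wages = $952.07 − $101.45 = $850.62
Federal withholding: $850.62 × 0.17 = $144.61
City income tax: $850.62 × 0.04 = $34.02
OASDI: $952.07 × 0.06 = $57.12
Life insurance premium: $57.74
Total deductions = $34.70 + $66.75 + $144.61 + $34.02 + $57.12 + $57.74 = $394.94
Net pay = $952.07 − $394.94 = $557.13

$557.13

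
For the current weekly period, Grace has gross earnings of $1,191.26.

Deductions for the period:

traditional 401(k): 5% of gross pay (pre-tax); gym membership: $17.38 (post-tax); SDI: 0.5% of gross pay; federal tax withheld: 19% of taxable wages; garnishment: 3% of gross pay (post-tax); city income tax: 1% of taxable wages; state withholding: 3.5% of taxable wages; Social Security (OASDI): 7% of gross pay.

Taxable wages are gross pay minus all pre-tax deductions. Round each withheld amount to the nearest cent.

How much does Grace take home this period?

Traditional 401(k): $1,191.26 × 0.05 = $59.56
Taxable wages = $1,191.26 − $59.56 = $1,131.70
Federal tax withheld: $1,131.70 × 0.19 = $215.02
City income tax: $1,131.70 × 0.01 = $11.32
State withholding: $1,131.70 × 0.035 = $39.61
SDI: $1,191.26 × 0.005 = $5.96
Social Security (OASDI): $1,191.26 × 0.07 = $83.39
Gym membership: $17.38
Garnishment: $1,191.26 × 0.03 = $35.74
Total deductions = $59.56 + $215.02 + $11.32 + $39.61 + $5.96 + $83.39 + $17.38 + $35.74 = $467.98
Net pay = $1,191.26 − $467.98 = $723.28

$723.28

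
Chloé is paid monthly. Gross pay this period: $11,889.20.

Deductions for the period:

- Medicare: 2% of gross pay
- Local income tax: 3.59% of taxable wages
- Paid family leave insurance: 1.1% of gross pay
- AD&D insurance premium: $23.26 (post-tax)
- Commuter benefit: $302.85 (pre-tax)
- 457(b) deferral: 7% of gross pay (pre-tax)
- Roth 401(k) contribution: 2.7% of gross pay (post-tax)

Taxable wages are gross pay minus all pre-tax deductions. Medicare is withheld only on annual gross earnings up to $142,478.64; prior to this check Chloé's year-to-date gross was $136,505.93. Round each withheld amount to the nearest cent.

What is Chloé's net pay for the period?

$9,773.54

Commuter benefit: $302.85
457(b) deferral: $11,889.20 × 0.07 = $832.24
Pre-tax total = $302.85 + $832.24 = $1,135.09
Taxable wages = $11,889.20 − $1,135.09 = $10,754.11
Local income tax: $10,754.11 × 0.0359 = $386.07
Medicare: only $142,478.64 − $136,505.93 = $5,972.71 of this check is subject → $5,972.71 × 0.02 = $119.45
Paid family leave insurance: $11,889.20 × 0.011 = $130.78
AD&D insurance premium: $23.26
Roth 401(k) contribution: $11,889.20 × 0.027 = $321.01
Total deductions = $302.85 + $832.24 + $386.07 + $119.45 + $130.78 + $23.26 + $321.01 = $2,115.66
Net pay = $11,889.20 − $2,115.66 = $9,773.54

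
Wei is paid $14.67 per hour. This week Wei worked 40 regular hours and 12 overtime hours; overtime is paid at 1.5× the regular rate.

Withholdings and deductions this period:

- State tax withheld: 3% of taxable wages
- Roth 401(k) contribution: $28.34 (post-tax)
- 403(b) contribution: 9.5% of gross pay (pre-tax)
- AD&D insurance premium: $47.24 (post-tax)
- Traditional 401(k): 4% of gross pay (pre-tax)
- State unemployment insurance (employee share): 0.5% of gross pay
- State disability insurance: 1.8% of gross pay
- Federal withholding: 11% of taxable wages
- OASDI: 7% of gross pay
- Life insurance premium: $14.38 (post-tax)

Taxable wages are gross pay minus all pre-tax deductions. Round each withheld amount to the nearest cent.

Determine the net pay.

Regular pay: 40 × $14.67 = $586.80
Overtime pay: 12 × $14.67 × 1.5 = $264.06
Gross pay = $586.80 + $264.06 = $850.86
403(b) contribution: $850.86 × 0.095 = $80.83
Traditional 401(k): $850.86 × 0.04 = $34.03
Pre-tax total = $80.83 + $34.03 = $114.86
Taxable wages = $850.86 − $114.86 = $736.00
State tax withheld: $736.00 × 0.03 = $22.08
Federal withholding: $736.00 × 0.11 = $80.96
State unemployment insurance (employee share): $850.86 × 0.005 = $4.25
OASDI: $850.86 × 0.07 = $59.56
State disability insurance: $850.86 × 0.018 = $15.32
Life insurance premium: $14.38
Roth 401(k) contribution: $28.34
AD&D insurance premium: $47.24
Total deductions = $80.83 + $34.03 + $22.08 + $80.96 + $4.25 + $59.56 + $15.32 + $14.38 + $28.34 + $47.24 = $386.99
Net pay = $850.86 − $386.99 = $463.87

$463.87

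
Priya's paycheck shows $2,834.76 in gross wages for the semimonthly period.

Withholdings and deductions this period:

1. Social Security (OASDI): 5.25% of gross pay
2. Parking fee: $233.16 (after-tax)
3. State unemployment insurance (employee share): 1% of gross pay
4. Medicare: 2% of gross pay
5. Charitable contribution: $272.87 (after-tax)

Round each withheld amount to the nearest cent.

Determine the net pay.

State unemployment insurance (employee share): $2,834.76 × 0.01 = $28.35
Social Security (OASDI): $2,834.76 × 0.0525 = $148.82
Medicare: $2,834.76 × 0.02 = $56.70
Parking fee: $233.16
Charitable contribution: $272.87
Total deductions = $28.35 + $148.82 + $56.70 + $233.16 + $272.87 = $739.90
Net pay = $2,834.76 − $739.90 = $2,094.86

$2,094.86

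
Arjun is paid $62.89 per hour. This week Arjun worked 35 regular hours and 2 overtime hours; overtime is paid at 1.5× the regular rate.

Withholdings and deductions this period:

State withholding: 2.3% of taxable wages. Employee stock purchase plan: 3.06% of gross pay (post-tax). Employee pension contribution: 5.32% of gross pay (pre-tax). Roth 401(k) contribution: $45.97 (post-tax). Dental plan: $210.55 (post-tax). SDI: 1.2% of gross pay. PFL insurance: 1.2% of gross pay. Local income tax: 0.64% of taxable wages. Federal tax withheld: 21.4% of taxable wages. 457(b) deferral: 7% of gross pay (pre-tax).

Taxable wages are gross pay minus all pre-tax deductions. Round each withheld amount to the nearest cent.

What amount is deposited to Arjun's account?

Regular pay: 35 × $62.89 = $2,201.15
Overtime pay: 2 × $62.89 × 1.5 = $188.67
Gross pay = $2,201.15 + $188.67 = $2,389.82
457(b) deferral: $2,389.82 × 0.07 = $167.29
Employee pension contribution: $2,389.82 × 0.0532 = $127.14
Pre-tax total = $167.29 + $127.14 = $294.43
Taxable wages = $2,389.82 − $294.43 = $2,095.39
Local income tax: $2,095.39 × 0.0064 = $13.41
Federal tax withheld: $2,095.39 × 0.214 = $448.41
State withholding: $2,095.39 × 0.023 = $48.19
SDI: $2,389.82 × 0.012 = $28.68
PFL insurance: $2,389.82 × 0.012 = $28.68
Employee stock purchase plan: $2,389.82 × 0.0306 = $73.13
Roth 401(k) contribution: $45.97
Dental plan: $210.55
Total deductions = $167.29 + $127.14 + $13.41 + $448.41 + $48.19 + $28.68 + $28.68 + $73.13 + $45.97 + $210.55 = $1,191.45
Net pay = $2,389.82 − $1,191.45 = $1,198.37

$1,198.37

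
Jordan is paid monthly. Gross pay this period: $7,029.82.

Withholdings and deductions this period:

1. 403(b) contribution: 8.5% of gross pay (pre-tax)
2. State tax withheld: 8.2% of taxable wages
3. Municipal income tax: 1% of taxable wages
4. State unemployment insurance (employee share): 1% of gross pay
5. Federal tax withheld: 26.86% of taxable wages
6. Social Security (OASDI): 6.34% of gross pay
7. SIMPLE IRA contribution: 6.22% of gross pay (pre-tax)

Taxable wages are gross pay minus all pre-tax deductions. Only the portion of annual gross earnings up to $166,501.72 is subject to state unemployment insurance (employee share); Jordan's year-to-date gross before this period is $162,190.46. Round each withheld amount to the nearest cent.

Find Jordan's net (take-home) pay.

SIMPLE IRA contribution: $7,029.82 × 0.0622 = $437.25
403(b) contribution: $7,029.82 × 0.085 = $597.53
Pre-tax total = $437.25 + $597.53 = $1,034.78
Taxable wages = $7,029.82 − $1,034.78 = $5,995.04
State tax withheld: $5,995.04 × 0.082 = $491.59
Municipal income tax: $5,995.04 × 0.01 = $59.95
Federal tax withheld: $5,995.04 × 0.2686 = $1,610.27
State unemployment insurance (employee share): only $166,501.72 − $162,190.46 = $4,311.26 of this check is subject → $4,311.26 × 0.01 = $43.11
Social Security (OASDI): $7,029.82 × 0.0634 = $445.69
Total deductions = $437.25 + $597.53 + $491.59 + $59.95 + $1,610.27 + $43.11 + $445.69 = $3,685.39
Net pay = $7,029.82 − $3,685.39 = $3,344.43

$3,344.43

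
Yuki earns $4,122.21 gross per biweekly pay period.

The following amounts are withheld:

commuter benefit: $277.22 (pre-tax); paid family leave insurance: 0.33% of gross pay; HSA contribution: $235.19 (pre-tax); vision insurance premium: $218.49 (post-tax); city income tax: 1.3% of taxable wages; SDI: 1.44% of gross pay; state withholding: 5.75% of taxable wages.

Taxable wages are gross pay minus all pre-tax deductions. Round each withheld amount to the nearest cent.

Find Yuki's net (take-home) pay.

HSA contribution: $235.19
Commuter benefit: $277.22
Pre-tax total = $235.19 + $277.22 = $512.41
Taxable wages = $4,122.21 − $512.41 = $3,609.80
State withholding: $3,609.80 × 0.0575 = $207.56
City income tax: $3,609.80 × 0.013 = $46.93
Paid family leave insurance: $4,122.21 × 0.0033 = $13.60
SDI: $4,122.21 × 0.0144 = $59.36
Vision insurance premium: $218.49
Total deductions = $235.19 + $277.22 + $207.56 + $46.93 + $13.60 + $59.36 + $218.49 = $1,058.35
Net pay = $4,122.21 − $1,058.35 = $3,063.86

$3,063.86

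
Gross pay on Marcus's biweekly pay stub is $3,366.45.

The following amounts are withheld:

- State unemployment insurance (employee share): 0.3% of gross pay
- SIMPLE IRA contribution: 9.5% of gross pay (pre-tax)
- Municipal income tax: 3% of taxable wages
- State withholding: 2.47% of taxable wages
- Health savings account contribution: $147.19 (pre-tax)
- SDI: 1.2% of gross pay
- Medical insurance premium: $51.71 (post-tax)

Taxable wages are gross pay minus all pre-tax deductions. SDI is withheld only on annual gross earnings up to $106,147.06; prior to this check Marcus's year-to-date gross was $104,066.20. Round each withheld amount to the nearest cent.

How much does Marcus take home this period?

$2,654.07

Health savings account contribution: $147.19
SIMPLE IRA contribution: $3,366.45 × 0.095 = $319.81
Pre-tax total = $147.19 + $319.81 = $467.00
Taxable wages = $3,366.45 − $467.00 = $2,899.45
State withholding: $2,899.45 × 0.0247 = $71.62
Municipal income tax: $2,899.45 × 0.03 = $86.98
State unemployment insurance (employee share): $3,366.45 × 0.003 = $10.10
SDI: only $106,147.06 − $104,066.20 = $2,080.86 of this check is subject → $2,080.86 × 0.012 = $24.97
Medical insurance premium: $51.71
Total deductions = $147.19 + $319.81 + $71.62 + $86.98 + $10.10 + $24.97 + $51.71 = $712.38
Net pay = $3,366.45 − $712.38 = $2,654.07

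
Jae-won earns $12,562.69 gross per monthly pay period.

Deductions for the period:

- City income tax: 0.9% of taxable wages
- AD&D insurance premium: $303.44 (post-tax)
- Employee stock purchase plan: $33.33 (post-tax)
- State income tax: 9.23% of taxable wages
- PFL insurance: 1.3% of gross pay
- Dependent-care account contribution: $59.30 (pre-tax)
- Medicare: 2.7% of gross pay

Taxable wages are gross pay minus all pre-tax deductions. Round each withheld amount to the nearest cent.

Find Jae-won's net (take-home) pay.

Dependent-care account contribution: $59.30
Taxable wages = $12,562.69 − $59.30 = $12,503.39
State income tax: $12,503.39 × 0.0923 = $1,154.06
City income tax: $12,503.39 × 0.009 = $112.53
PFL insurance: $12,562.69 × 0.013 = $163.31
Medicare: $12,562.69 × 0.027 = $339.19
AD&D insurance premium: $303.44
Employee stock purchase plan: $33.33
Total deductions = $59.30 + $1,154.06 + $112.53 + $163.31 + $339.19 + $303.44 + $33.33 = $2,165.16
Net pay = $12,562.69 − $2,165.16 = $10,397.53

$10,397.53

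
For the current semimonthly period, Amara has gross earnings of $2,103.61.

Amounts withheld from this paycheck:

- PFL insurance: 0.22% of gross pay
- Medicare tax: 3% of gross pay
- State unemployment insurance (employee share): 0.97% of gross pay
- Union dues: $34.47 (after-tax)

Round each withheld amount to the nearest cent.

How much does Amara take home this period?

State unemployment insurance (employee share): $2,103.61 × 0.0097 = $20.41
Medicare tax: $2,103.61 × 0.03 = $63.11
PFL insurance: $2,103.61 × 0.0022 = $4.63
Union dues: $34.47
Total deductions = $20.41 + $63.11 + $4.63 + $34.47 = $122.62
Net pay = $2,103.61 − $122.62 = $1,980.99

$1,980.99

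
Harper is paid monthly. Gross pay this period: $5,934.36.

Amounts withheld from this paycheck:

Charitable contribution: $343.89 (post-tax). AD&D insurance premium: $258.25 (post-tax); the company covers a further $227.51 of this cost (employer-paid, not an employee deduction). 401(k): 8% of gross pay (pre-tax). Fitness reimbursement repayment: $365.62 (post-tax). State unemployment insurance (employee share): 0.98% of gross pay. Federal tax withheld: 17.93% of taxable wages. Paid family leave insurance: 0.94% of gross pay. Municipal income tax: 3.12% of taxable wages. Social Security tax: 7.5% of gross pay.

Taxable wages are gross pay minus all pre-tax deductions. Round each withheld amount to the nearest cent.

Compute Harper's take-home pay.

$2,783.58

401(k): $5,934.36 × 0.08 = $474.75
Taxable wages = $5,934.36 − $474.75 = $5,459.61
Municipal income tax: $5,459.61 × 0.0312 = $170.34
Federal tax withheld: $5,459.61 × 0.1793 = $978.91
Paid family leave insurance: $5,934.36 × 0.0094 = $55.78
Social Security tax: $5,934.36 × 0.075 = $445.08
State unemployment insurance (employee share): $5,934.36 × 0.0098 = $58.16
AD&D insurance premium: $258.25
Charitable contribution: $343.89
Fitness reimbursement repayment: $365.62
(Employer's $227.51 toward AD&D insurance premium is not withheld from the employee.)
Total deductions = $474.75 + $170.34 + $978.91 + $55.78 + $445.08 + $58.16 + $258.25 + $343.89 + $365.62 = $3,150.78
Net pay = $5,934.36 − $3,150.78 = $2,783.58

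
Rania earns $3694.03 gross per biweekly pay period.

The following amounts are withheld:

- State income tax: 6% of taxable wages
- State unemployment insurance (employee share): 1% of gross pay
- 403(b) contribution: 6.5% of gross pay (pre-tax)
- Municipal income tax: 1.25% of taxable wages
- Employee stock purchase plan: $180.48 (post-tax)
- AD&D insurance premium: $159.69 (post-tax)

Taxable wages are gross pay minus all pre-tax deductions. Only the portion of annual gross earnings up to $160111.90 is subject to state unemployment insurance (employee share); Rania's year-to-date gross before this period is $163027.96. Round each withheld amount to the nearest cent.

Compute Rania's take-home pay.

$2863.34

403(b) contribution: $3694.03 × 0.065 = $240.11
Taxable wages = $3694.03 − $240.11 = $3453.92
State income tax: $3453.92 × 0.06 = $207.24
Municipal income tax: $3453.92 × 0.0125 = $43.17
State unemployment insurance (employee share): annual cap $160111.90 already reached (YTD $163027.96), so $0.00
Employee stock purchase plan: $180.48
AD&D insurance premium: $159.69
Total deductions = $240.11 + $207.24 + $43.17 + $0.00 + $180.48 + $159.69 = $830.69
Net pay = $3694.03 − $830.69 = $2863.34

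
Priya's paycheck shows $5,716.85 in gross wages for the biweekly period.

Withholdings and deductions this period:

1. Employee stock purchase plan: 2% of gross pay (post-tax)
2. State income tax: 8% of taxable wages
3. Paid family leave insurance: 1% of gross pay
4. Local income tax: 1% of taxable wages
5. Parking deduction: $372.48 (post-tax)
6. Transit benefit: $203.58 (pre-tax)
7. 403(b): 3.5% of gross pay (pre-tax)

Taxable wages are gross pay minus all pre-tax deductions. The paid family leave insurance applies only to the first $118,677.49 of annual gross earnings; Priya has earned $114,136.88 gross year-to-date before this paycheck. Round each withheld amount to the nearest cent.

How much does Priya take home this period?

$4,302.77

403(b): $5,716.85 × 0.035 = $200.09
Transit benefit: $203.58
Pre-tax total = $200.09 + $203.58 = $403.67
Taxable wages = $5,716.85 − $403.67 = $5,313.18
Local income tax: $5,313.18 × 0.01 = $53.13
State income tax: $5,313.18 × 0.08 = $425.05
Paid family leave insurance: only $118,677.49 − $114,136.88 = $4,540.61 of this check is subject → $4,540.61 × 0.01 = $45.41
Parking deduction: $372.48
Employee stock purchase plan: $5,716.85 × 0.02 = $114.34
Total deductions = $200.09 + $203.58 + $53.13 + $425.05 + $45.41 + $372.48 + $114.34 = $1,414.08
Net pay = $5,716.85 − $1,414.08 = $4,302.77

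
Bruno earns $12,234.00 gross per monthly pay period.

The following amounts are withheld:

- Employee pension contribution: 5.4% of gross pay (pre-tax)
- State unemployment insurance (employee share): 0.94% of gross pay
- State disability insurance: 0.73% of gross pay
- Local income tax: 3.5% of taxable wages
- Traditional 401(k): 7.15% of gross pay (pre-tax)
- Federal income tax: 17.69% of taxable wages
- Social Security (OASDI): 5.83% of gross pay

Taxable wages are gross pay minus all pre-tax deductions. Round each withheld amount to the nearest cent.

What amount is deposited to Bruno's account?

$7,514.04

Employee pension contribution: $12,234.00 × 0.054 = $660.64
Traditional 401(k): $12,234.00 × 0.0715 = $874.73
Pre-tax total = $660.64 + $874.73 = $1,535.37
Taxable wages = $12,234.00 − $1,535.37 = $10,698.63
Local income tax: $10,698.63 × 0.035 = $374.45
Federal income tax: $10,698.63 × 0.1769 = $1,892.59
State disability insurance: $12,234.00 × 0.0073 = $89.31
Social Security (OASDI): $12,234.00 × 0.0583 = $713.24
State unemployment insurance (employee share): $12,234.00 × 0.0094 = $115.00
Total deductions = $660.64 + $874.73 + $374.45 + $1,892.59 + $89.31 + $713.24 + $115.00 = $4,719.96
Net pay = $12,234.00 − $4,719.96 = $7,514.04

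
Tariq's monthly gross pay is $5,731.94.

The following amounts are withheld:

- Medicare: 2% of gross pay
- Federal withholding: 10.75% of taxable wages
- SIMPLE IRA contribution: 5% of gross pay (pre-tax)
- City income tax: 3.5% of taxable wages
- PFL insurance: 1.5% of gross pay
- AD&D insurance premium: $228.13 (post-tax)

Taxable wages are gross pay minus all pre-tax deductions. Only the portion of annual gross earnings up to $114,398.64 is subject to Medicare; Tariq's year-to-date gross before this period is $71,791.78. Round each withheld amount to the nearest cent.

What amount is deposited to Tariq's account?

$4,240.63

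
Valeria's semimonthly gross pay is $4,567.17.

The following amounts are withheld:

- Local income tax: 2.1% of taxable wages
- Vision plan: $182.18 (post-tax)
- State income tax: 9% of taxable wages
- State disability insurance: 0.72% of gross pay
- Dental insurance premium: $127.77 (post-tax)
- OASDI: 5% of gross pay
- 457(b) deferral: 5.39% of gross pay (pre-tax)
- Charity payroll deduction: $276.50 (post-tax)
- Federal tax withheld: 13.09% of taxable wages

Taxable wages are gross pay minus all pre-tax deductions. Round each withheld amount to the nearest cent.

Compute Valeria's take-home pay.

$2,428.06

457(b) deferral: $4,567.17 × 0.0539 = $246.17
Taxable wages = $4,567.17 − $246.17 = $4,321.00
State income tax: $4,321.00 × 0.09 = $388.89
Local income tax: $4,321.00 × 0.021 = $90.74
Federal tax withheld: $4,321.00 × 0.1309 = $565.62
State disability insurance: $4,567.17 × 0.0072 = $32.88
OASDI: $4,567.17 × 0.05 = $228.36
Dental insurance premium: $127.77
Charity payroll deduction: $276.50
Vision plan: $182.18
Total deductions = $246.17 + $388.89 + $90.74 + $565.62 + $32.88 + $228.36 + $127.77 + $276.50 + $182.18 = $2,139.11
Net pay = $4,567.17 − $2,139.11 = $2,428.06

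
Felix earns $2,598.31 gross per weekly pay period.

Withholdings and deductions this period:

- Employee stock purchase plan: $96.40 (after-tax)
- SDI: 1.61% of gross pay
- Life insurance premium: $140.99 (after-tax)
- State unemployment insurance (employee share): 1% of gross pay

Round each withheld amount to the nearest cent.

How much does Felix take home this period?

State unemployment insurance (employee share): $2,598.31 × 0.01 = $25.98
SDI: $2,598.31 × 0.0161 = $41.83
Employee stock purchase plan: $96.40
Life insurance premium: $140.99
Total deductions = $25.98 + $41.83 + $96.40 + $140.99 = $305.20
Net pay = $2,598.31 − $305.20 = $2,293.11

$2,293.11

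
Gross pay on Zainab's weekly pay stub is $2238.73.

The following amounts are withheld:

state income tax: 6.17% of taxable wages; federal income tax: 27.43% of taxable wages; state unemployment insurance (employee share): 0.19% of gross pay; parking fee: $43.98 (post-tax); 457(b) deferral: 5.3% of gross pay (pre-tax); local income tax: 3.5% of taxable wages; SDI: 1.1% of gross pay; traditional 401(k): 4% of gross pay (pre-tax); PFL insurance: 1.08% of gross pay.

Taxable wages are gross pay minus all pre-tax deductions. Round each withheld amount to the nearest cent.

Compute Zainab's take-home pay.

Traditional 401(k): $2238.73 × 0.04 = $89.55
457(b) deferral: $2238.73 × 0.053 = $118.65
Pre-tax total = $89.55 + $118.65 = $208.20
Taxable wages = $2238.73 − $208.20 = $2030.53
Local income tax: $2030.53 × 0.035 = $71.07
Federal income tax: $2030.53 × 0.2743 = $556.97
State income tax: $2030.53 × 0.0617 = $125.28
SDI: $2238.73 × 0.011 = $24.63
State unemployment insurance (employee share): $2238.73 × 0.0019 = $4.25
PFL insurance: $2238.73 × 0.0108 = $24.18
Parking fee: $43.98
Total deductions = $89.55 + $118.65 + $71.07 + $556.97 + $125.28 + $24.63 + $4.25 + $24.18 + $43.98 = $1058.56
Net pay = $2238.73 − $1058.56 = $1180.17

$1180.17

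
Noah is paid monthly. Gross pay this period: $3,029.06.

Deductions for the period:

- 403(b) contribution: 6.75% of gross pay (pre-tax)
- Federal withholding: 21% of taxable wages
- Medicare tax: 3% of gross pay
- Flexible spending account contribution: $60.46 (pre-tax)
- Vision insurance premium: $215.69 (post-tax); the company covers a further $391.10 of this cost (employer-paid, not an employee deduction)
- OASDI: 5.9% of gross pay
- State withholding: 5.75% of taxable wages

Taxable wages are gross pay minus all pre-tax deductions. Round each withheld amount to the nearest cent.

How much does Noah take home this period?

403(b) contribution: $3,029.06 × 0.0675 = $204.46
Flexible spending account contribution: $60.46
Pre-tax total = $204.46 + $60.46 = $264.92
Taxable wages = $3,029.06 − $264.92 = $2,764.14
Federal withholding: $2,764.14 × 0.21 = $580.47
State withholding: $2,764.14 × 0.0575 = $158.94
Medicare tax: $3,029.06 × 0.03 = $90.87
OASDI: $3,029.06 × 0.059 = $178.71
Vision insurance premium: $215.69
(Employer's $391.10 toward vision insurance premium is not withheld from the employee.)
Total deductions = $204.46 + $60.46 + $580.47 + $158.94 + $90.87 + $178.71 + $215.69 = $1,489.60
Net pay = $3,029.06 − $1,489.60 = $1,539.46

$1,539.46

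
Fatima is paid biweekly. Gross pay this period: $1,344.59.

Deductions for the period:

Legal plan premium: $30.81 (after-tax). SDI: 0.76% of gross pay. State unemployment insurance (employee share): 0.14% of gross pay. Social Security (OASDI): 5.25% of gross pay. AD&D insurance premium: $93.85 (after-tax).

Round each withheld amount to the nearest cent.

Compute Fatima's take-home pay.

$1,137.24

SDI: $1,344.59 × 0.0076 = $10.22
Social Security (OASDI): $1,344.59 × 0.0525 = $70.59
State unemployment insurance (employee share): $1,344.59 × 0.0014 = $1.88
Legal plan premium: $30.81
AD&D insurance premium: $93.85
Total deductions = $10.22 + $70.59 + $1.88 + $30.81 + $93.85 = $207.35
Net pay = $1,344.59 − $207.35 = $1,137.24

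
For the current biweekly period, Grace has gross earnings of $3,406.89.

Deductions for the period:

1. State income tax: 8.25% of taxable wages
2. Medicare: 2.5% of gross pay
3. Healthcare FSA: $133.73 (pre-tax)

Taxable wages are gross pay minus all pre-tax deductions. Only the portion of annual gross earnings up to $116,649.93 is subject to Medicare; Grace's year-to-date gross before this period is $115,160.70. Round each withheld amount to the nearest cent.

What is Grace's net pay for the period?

$2,965.89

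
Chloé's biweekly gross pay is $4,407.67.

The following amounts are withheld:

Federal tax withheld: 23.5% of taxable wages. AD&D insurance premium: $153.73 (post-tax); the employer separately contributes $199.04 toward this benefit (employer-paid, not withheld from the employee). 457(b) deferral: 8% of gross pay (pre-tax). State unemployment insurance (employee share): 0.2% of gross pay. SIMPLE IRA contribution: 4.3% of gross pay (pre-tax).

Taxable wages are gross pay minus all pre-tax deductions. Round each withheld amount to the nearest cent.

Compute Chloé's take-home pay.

$2,794.58

SIMPLE IRA contribution: $4,407.67 × 0.043 = $189.53
457(b) deferral: $4,407.67 × 0.08 = $352.61
Pre-tax total = $189.53 + $352.61 = $542.14
Taxable wages = $4,407.67 − $542.14 = $3,865.53
Federal tax withheld: $3,865.53 × 0.235 = $908.40
State unemployment insurance (employee share): $4,407.67 × 0.002 = $8.82
AD&D insurance premium: $153.73
(Employer's $199.04 toward AD&D insurance premium is not withheld from the employee.)
Total deductions = $189.53 + $352.61 + $908.40 + $8.82 + $153.73 = $1,613.09
Net pay = $4,407.67 − $1,613.09 = $2,794.58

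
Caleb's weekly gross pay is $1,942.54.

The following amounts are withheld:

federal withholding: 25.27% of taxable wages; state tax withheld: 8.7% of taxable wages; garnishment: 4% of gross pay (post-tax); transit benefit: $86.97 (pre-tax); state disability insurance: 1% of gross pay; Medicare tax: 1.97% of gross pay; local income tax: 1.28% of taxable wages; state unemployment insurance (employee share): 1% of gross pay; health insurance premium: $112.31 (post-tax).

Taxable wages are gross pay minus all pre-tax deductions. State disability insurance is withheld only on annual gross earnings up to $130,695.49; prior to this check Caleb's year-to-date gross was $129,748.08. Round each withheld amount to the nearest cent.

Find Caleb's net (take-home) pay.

Transit benefit: $86.97
Taxable wages = $1,942.54 − $86.97 = $1,855.57
Federal withholding: $1,855.57 × 0.2527 = $468.90
Local income tax: $1,855.57 × 0.0128 = $23.75
State tax withheld: $1,855.57 × 0.087 = $161.43
Medicare tax: $1,942.54 × 0.0197 = $38.27
State unemployment insurance (employee share): $1,942.54 × 0.01 = $19.43
State disability insurance: only $130,695.49 − $129,748.08 = $947.41 of this check is subject → $947.41 × 0.01 = $9.47
Health insurance premium: $112.31
Garnishment: $1,942.54 × 0.04 = $77.70
Total deductions = $86.97 + $468.90 + $23.75 + $161.43 + $38.27 + $19.43 + $9.47 + $112.31 + $77.70 = $998.23
Net pay = $1,942.54 − $998.23 = $944.31

$944.31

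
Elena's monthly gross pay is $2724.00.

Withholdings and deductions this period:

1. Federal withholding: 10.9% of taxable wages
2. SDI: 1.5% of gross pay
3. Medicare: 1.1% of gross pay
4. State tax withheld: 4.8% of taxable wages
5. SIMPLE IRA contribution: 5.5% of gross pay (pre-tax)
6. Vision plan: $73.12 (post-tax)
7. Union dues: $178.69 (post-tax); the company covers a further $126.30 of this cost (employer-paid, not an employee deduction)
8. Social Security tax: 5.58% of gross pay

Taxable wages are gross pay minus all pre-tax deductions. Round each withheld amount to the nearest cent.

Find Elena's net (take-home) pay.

$1695.40

SIMPLE IRA contribution: $2724.00 × 0.055 = $149.82
Taxable wages = $2724.00 − $149.82 = $2574.18
Federal withholding: $2574.18 × 0.109 = $280.59
State tax withheld: $2574.18 × 0.048 = $123.56
SDI: $2724.00 × 0.015 = $40.86
Social Security tax: $2724.00 × 0.0558 = $152.00
Medicare: $2724.00 × 0.011 = $29.96
Vision plan: $73.12
Union dues: $178.69
(Employer's $126.30 toward union dues is not withheld from the employee.)
Total deductions = $149.82 + $280.59 + $123.56 + $40.86 + $152.00 + $29.96 + $73.12 + $178.69 = $1028.60
Net pay = $2724.00 − $1028.60 = $1695.40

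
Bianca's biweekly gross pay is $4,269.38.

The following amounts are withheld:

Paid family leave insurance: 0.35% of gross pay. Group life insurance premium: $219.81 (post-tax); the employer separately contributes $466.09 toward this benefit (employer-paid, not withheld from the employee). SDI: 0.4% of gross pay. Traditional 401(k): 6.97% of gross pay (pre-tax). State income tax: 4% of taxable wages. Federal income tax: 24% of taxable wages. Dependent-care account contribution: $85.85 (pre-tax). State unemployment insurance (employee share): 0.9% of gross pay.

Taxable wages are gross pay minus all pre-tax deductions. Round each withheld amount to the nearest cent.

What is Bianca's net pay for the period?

Dependent-care account contribution: $85.85
Traditional 401(k): $4,269.38 × 0.0697 = $297.58
Pre-tax total = $85.85 + $297.58 = $383.43
Taxable wages = $4,269.38 − $383.43 = $3,885.95
State income tax: $3,885.95 × 0.04 = $155.44
Federal income tax: $3,885.95 × 0.24 = $932.63
SDI: $4,269.38 × 0.004 = $17.08
Paid family leave insurance: $4,269.38 × 0.0035 = $14.94
State unemployment insurance (employee share): $4,269.38 × 0.009 = $38.42
Group life insurance premium: $219.81
(Employer's $466.09 toward group life insurance premium is not withheld from the employee.)
Total deductions = $85.85 + $297.58 + $155.44 + $932.63 + $17.08 + $14.94 + $38.42 + $219.81 = $1,761.75
Net pay = $4,269.38 − $1,761.75 = $2,507.63

$2,507.63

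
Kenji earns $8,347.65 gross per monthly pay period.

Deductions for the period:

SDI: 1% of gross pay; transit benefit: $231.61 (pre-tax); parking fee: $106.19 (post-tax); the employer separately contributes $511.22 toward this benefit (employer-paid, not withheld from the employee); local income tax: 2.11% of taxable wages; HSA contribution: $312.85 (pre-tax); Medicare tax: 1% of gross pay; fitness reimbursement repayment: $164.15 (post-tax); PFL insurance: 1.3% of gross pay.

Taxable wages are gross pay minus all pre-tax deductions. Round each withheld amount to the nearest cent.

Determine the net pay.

HSA contribution: $312.85
Transit benefit: $231.61
Pre-tax total = $312.85 + $231.61 = $544.46
Taxable wages = $8,347.65 − $544.46 = $7,803.19
Local income tax: $7,803.19 × 0.0211 = $164.65
PFL insurance: $8,347.65 × 0.013 = $108.52
SDI: $8,347.65 × 0.01 = $83.48
Medicare tax: $8,347.65 × 0.01 = $83.48
Fitness reimbursement repayment: $164.15
Parking fee: $106.19
(Employer's $511.22 toward parking fee is not withheld from the employee.)
Total deductions = $312.85 + $231.61 + $164.65 + $108.52 + $83.48 + $83.48 + $164.15 + $106.19 = $1,254.93
Net pay = $8,347.65 − $1,254.93 = $7,092.72

$7,092.72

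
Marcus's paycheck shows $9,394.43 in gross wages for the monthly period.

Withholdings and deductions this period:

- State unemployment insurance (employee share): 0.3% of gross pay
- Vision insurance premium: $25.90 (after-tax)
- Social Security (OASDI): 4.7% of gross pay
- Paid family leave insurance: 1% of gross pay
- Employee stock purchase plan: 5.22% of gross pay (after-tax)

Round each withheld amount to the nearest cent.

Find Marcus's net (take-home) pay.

$8,314.48

Paid family leave insurance: $9,394.43 × 0.01 = $93.94
State unemployment insurance (employee share): $9,394.43 × 0.003 = $28.18
Social Security (OASDI): $9,394.43 × 0.047 = $441.54
Employee stock purchase plan: $9,394.43 × 0.0522 = $490.39
Vision insurance premium: $25.90
Total deductions = $93.94 + $28.18 + $441.54 + $490.39 + $25.90 = $1,079.95
Net pay = $9,394.43 − $1,079.95 = $8,314.48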